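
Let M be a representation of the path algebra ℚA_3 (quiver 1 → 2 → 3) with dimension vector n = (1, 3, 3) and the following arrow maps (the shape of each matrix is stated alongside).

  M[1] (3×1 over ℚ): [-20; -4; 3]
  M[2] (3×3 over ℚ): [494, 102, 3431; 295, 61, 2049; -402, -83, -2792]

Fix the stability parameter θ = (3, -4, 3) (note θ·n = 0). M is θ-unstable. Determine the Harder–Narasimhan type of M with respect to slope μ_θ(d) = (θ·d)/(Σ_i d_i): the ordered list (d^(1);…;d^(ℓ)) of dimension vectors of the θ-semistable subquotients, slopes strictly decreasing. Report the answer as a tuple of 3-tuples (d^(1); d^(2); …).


Interval decomposition of M: I[1,3], I[2,3]^2.
HN type (ℓ=3): μ^(1)=3; μ^(2)=-1/2; μ^(3)=-4

((0, 0, 3); (1, 1, 0); (0, 2, 0))


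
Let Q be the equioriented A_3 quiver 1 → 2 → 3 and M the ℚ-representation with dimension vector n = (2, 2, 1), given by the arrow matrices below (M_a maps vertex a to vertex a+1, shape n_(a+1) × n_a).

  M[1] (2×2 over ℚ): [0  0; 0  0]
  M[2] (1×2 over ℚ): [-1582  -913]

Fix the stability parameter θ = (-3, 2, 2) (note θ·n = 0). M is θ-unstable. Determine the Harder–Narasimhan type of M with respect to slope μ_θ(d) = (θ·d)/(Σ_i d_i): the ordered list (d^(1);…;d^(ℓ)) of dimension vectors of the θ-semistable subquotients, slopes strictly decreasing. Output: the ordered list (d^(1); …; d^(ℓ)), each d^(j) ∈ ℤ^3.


Via rank(M_{q-1}∘⋯∘M_p): M ≅ I[1,1]^2, I[2,2], I[2,3].
μ_θ-semistable layers: μ^(1)=2; μ^(2)=-3

((0, 2, 1); (2, 0, 0))


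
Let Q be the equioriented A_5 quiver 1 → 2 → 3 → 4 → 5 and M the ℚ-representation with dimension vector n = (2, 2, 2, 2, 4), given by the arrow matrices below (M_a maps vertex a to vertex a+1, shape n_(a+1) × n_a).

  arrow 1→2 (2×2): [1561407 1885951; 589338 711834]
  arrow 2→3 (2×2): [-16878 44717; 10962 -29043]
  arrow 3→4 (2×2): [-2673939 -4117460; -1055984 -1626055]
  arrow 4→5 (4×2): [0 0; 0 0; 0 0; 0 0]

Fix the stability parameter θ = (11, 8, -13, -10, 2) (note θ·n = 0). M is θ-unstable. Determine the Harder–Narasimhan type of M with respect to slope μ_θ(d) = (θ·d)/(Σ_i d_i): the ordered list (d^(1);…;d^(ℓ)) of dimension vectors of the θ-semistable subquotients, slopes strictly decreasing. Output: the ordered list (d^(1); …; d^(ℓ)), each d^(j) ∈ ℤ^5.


Interval decomposition of M: I[1,1], I[1,2], I[2,4], I[3,4], I[5,5]^4.
HN type (ℓ=6): μ^(1)=11; μ^(2)=19/2; μ^(3)=2; μ^(4)=-5; μ^(5)=-10; μ^(6)=-13

((1, 0, 0, 0, 0); (1, 1, 0, 0, 0); (0, 0, 0, 0, 4); (0, 1, 1, 1, 0); (0, 0, 0, 1, 0); (0, 0, 1, 0, 0))


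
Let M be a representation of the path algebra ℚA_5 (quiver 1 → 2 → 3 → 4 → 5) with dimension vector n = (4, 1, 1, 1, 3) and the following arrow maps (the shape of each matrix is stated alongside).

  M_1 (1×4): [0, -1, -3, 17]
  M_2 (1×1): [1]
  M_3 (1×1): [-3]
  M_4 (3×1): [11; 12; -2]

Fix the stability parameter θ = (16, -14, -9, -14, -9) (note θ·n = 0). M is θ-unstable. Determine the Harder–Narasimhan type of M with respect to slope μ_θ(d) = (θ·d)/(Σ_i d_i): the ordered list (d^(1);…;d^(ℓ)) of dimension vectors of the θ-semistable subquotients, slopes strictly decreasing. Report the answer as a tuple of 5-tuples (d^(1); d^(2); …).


Barcode: M ≅ I[1,1]^3, I[1,5], I[5,5]^2. HN layers by μ_θ (3 steps, strictly decreasing):
  μ^(1)=16; μ^(2)=-6; μ^(3)=-9

((3, 0, 0, 0, 0); (1, 1, 1, 1, 1); (0, 0, 0, 0, 2))


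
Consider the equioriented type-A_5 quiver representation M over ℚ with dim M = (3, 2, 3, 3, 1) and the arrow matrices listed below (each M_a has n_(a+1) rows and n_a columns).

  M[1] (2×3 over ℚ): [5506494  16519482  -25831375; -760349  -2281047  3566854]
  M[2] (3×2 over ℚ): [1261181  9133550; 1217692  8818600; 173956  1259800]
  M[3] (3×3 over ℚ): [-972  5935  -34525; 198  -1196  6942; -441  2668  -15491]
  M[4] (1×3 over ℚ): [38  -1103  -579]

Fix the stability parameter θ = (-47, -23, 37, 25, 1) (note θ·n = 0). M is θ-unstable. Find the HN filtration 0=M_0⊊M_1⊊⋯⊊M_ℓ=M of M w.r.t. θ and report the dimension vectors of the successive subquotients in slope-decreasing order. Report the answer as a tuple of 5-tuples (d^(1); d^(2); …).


Via rank(M_{q-1}∘⋯∘M_p): M ≅ I[1,1], I[1,2], I[1,5], I[3,3], I[3,4], I[4,4].
μ_θ-semistable layers: μ^(1)=37; μ^(2)=31; μ^(3)=25; μ^(4)=21; μ^(5)=-23; μ^(6)=-47

((0, 0, 1, 0, 0); (0, 0, 1, 1, 0); (0, 0, 0, 1, 0); (0, 0, 1, 1, 1); (0, 2, 0, 0, 0); (3, 0, 0, 0, 0))


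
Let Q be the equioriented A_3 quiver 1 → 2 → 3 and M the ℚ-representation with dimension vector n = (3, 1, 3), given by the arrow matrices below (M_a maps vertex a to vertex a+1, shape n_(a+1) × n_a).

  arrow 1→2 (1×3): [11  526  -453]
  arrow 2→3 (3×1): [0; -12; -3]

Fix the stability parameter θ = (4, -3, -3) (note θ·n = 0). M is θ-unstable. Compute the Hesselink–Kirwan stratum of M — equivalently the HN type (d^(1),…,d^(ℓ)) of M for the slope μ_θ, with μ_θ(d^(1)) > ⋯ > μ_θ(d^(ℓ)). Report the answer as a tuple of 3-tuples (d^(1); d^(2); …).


Barcode: M ≅ I[1,1]^2, I[1,3], I[3,3]^2. HN layers by μ_θ (3 steps, strictly decreasing):
  μ^(1)=4; μ^(2)=-2/3; μ^(3)=-3

((2, 0, 0); (1, 1, 1); (0, 0, 2))


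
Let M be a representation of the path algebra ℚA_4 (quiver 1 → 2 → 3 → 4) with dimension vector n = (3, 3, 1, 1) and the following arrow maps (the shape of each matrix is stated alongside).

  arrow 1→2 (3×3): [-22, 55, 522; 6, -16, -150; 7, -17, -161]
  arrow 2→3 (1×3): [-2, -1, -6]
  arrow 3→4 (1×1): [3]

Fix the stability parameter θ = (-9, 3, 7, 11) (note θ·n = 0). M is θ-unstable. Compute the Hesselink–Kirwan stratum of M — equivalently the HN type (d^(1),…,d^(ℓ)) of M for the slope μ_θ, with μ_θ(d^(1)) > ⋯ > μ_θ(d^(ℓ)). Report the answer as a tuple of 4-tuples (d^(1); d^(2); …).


Interval decomposition of M: I[1,2]^2, I[1,4].
HN type (ℓ=4): μ^(1)=11; μ^(2)=7; μ^(3)=3; μ^(4)=-9

((0, 0, 0, 1); (0, 0, 1, 0); (0, 3, 0, 0); (3, 0, 0, 0))


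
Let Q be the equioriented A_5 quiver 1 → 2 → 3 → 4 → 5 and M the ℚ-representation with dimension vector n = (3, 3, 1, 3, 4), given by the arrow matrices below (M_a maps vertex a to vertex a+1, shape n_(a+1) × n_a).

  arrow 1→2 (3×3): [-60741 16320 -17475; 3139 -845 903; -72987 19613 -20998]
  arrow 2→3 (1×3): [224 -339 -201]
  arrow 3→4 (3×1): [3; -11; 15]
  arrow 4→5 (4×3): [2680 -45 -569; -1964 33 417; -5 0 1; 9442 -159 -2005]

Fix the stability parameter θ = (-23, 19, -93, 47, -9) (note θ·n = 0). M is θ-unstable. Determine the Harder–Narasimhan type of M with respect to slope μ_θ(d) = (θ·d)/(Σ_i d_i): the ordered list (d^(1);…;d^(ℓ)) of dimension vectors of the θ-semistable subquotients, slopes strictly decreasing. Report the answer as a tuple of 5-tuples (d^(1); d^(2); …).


Barcode: M ≅ I[1,2]^2, I[1,4], I[4,5]^2, I[5,5]^2. HN layers by μ_θ (5 steps, strictly decreasing):
  μ^(1)=47; μ^(2)=19; μ^(3)=-9; μ^(4)=-23; μ^(5)=-97/3

((0, 0, 0, 1, 0); (0, 2, 0, 2, 2); (0, 0, 0, 0, 2); (2, 0, 0, 0, 0); (1, 1, 1, 0, 0))


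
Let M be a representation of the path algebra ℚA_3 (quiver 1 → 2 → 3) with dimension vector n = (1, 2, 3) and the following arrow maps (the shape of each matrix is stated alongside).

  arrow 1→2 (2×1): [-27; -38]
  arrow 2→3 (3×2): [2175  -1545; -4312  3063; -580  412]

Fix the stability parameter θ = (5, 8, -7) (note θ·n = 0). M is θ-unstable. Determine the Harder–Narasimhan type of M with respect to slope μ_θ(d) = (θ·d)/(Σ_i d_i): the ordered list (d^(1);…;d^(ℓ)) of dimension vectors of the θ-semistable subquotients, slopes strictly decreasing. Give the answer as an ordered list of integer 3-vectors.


Via rank(M_{q-1}∘⋯∘M_p): M ≅ I[1,3], I[2,3], I[3,3].
μ_θ-semistable layers: μ^(1)=2; μ^(2)=1/2; μ^(3)=-7

((1, 1, 1); (0, 1, 1); (0, 0, 1))


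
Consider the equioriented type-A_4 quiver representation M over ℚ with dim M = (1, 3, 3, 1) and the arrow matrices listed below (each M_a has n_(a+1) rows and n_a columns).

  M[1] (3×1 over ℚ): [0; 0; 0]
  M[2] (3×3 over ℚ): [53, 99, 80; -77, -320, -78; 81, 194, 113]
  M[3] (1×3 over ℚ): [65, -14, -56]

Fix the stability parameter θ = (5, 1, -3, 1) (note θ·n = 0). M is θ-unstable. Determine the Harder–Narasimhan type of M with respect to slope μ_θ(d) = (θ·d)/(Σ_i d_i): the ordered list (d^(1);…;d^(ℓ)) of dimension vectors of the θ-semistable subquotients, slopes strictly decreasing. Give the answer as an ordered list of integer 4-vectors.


Barcode: M ≅ I[1,1], I[2,3]^2, I[2,4]. HN layers by μ_θ (3 steps, strictly decreasing):
  μ^(1)=5; μ^(2)=1; μ^(3)=-1

((1, 0, 0, 0); (0, 0, 0, 1); (0, 3, 3, 0))


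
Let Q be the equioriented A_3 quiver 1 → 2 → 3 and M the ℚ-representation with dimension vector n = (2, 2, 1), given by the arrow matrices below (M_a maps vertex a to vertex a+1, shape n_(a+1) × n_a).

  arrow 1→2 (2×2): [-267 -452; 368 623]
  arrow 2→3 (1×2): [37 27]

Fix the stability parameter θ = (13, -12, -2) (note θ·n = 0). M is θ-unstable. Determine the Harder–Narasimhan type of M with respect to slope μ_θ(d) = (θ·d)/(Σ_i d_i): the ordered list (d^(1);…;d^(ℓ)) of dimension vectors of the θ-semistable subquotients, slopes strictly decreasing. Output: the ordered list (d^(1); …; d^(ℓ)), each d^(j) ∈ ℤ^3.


Barcode: M ≅ I[1,2], I[1,3]. HN layers by μ_θ (2 steps, strictly decreasing):
  μ^(1)=1/2; μ^(2)=-1/3

((1, 1, 0); (1, 1, 1))


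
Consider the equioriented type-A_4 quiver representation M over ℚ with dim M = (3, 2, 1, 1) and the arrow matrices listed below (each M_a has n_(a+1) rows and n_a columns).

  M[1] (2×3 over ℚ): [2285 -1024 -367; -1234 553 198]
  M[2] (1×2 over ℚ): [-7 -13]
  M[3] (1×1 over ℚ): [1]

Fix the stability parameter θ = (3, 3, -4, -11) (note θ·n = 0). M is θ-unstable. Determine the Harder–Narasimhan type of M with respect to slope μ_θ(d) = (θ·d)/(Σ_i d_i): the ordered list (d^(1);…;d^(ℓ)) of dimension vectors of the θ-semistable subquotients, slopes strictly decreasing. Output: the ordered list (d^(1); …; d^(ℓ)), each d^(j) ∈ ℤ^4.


Via rank(M_{q-1}∘⋯∘M_p): M ≅ I[1,1], I[1,2], I[1,4].
μ_θ-semistable layers: μ^(1)=3; μ^(2)=-9/4

((2, 1, 0, 0); (1, 1, 1, 1))


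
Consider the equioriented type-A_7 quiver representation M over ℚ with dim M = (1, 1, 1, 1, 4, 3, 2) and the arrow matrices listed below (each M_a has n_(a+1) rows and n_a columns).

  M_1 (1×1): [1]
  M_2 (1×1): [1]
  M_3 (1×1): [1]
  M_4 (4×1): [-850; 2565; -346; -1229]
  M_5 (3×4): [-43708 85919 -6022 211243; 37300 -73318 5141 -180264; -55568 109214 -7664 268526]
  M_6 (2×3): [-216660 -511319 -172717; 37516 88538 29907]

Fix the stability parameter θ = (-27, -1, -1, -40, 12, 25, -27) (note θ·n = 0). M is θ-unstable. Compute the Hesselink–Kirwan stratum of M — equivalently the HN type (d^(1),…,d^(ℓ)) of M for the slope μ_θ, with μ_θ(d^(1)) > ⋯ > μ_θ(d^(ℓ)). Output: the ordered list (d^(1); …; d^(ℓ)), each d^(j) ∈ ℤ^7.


Barcode: M ≅ I[1,5], I[5,6], I[5,7]^2. HN layers by μ_θ (5 steps, strictly decreasing):
  μ^(1)=25; μ^(2)=12; μ^(3)=10/3; μ^(4)=-14; μ^(5)=-27

((0, 0, 0, 0, 0, 1, 0); (0, 0, 0, 0, 2, 0, 0); (0, 0, 0, 0, 2, 2, 2); (0, 1, 1, 1, 0, 0, 0); (1, 0, 0, 0, 0, 0, 0))


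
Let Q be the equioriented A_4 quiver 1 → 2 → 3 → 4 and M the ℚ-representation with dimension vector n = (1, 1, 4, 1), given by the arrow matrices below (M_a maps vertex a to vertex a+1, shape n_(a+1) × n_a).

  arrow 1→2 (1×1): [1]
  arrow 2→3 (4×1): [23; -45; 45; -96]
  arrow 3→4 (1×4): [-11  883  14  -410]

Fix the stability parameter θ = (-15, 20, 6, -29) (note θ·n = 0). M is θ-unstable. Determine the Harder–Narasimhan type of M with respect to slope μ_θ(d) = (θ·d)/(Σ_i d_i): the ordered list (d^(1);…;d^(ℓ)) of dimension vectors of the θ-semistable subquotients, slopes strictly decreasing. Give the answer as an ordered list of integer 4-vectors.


Via rank(M_{q-1}∘⋯∘M_p): M ≅ I[1,4], I[3,3]^3.
μ_θ-semistable layers: μ^(1)=6; μ^(2)=-1; μ^(3)=-15

((0, 0, 3, 0); (0, 1, 1, 1); (1, 0, 0, 0))


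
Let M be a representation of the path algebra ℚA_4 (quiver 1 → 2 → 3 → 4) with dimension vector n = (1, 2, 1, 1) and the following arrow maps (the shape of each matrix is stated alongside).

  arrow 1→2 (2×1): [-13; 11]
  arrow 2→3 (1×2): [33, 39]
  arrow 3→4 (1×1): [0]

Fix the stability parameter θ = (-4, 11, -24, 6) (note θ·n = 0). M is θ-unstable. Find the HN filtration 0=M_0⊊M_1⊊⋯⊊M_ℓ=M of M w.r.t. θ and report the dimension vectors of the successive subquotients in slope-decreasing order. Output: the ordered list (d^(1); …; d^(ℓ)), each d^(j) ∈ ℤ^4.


Interval decomposition of M: I[1,2], I[2,3], I[4,4].
HN type (ℓ=4): μ^(1)=11; μ^(2)=6; μ^(3)=-4; μ^(4)=-13/2

((0, 1, 0, 0); (0, 0, 0, 1); (1, 0, 0, 0); (0, 1, 1, 0))


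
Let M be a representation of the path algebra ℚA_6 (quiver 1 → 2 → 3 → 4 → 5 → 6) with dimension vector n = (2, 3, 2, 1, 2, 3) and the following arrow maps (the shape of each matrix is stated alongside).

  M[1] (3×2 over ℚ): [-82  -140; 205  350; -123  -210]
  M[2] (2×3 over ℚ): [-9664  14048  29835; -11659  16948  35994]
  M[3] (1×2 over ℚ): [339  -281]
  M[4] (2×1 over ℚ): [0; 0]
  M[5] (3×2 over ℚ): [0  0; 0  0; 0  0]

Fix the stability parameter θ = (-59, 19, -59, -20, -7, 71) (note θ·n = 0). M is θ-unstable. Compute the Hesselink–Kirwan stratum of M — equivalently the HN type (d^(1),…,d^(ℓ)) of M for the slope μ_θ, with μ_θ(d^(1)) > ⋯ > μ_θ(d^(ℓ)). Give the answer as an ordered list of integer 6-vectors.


Barcode: M ≅ I[1,1], I[1,4], I[2,2], I[2,3], I[5,5]^2, I[6,6]^3. HN layers by μ_θ (5 steps, strictly decreasing):
  μ^(1)=71; μ^(2)=19; μ^(3)=-7; μ^(4)=-20; μ^(5)=-59

((0, 0, 0, 0, 0, 3); (0, 1, 0, 0, 0, 0); (0, 0, 0, 0, 2, 0); (0, 2, 2, 1, 0, 0); (2, 0, 0, 0, 0, 0))


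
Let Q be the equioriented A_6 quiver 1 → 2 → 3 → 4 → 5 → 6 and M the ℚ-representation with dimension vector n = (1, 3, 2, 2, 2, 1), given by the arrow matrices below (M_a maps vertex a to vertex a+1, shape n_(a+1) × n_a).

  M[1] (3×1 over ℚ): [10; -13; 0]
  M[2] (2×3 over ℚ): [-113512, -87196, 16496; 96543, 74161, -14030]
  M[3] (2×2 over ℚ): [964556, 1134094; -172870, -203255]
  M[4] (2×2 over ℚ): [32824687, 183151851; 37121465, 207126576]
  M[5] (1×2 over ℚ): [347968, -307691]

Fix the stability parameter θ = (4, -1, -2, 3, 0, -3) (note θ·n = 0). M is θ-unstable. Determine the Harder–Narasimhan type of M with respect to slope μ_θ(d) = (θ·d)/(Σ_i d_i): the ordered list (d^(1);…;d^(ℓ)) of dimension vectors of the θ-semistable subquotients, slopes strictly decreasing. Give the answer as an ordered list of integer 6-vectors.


Barcode: M ≅ I[1,6], I[2,2], I[2,3], I[4,5]. HN layers by μ_θ (4 steps, strictly decreasing):
  μ^(1)=3/2; μ^(2)=1/6; μ^(3)=-1; μ^(4)=-3/2

((0, 0, 0, 1, 1, 0); (1, 1, 1, 1, 1, 1); (0, 1, 0, 0, 0, 0); (0, 1, 1, 0, 0, 0))


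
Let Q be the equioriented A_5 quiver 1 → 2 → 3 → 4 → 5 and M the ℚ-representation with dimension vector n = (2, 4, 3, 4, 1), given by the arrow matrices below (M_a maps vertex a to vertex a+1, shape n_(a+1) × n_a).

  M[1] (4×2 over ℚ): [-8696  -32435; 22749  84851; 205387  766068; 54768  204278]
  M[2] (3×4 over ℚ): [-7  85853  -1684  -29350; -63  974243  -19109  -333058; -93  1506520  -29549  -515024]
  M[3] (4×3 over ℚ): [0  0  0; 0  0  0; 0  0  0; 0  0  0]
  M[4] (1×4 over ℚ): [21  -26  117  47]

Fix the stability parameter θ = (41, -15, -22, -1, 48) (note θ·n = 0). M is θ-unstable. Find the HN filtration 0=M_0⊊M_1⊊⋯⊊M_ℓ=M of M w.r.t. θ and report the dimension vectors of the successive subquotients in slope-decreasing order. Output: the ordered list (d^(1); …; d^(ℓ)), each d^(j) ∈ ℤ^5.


Interval decomposition of M: I[1,3]^2, I[2,2], I[2,3], I[4,4]^3, I[4,5].
HN type (ℓ=5): μ^(1)=48; μ^(2)=4/3; μ^(3)=-1; μ^(4)=-15; μ^(5)=-37/2

((0, 0, 0, 0, 1); (2, 2, 2, 0, 0); (0, 0, 0, 4, 0); (0, 1, 0, 0, 0); (0, 1, 1, 0, 0))


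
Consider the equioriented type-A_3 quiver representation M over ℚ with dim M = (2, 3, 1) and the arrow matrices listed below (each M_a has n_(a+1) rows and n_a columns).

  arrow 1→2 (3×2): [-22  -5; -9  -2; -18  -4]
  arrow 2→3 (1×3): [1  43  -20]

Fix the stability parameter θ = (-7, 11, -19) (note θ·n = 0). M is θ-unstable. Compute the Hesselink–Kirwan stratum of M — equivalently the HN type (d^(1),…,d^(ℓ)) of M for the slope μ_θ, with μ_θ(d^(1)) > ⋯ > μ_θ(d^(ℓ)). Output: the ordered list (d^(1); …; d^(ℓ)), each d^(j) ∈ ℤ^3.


Interval decomposition of M: I[1,2], I[1,3], I[2,2].
HN type (ℓ=3): μ^(1)=11; μ^(2)=-4; μ^(3)=-7

((0, 2, 0); (0, 1, 1); (2, 0, 0))


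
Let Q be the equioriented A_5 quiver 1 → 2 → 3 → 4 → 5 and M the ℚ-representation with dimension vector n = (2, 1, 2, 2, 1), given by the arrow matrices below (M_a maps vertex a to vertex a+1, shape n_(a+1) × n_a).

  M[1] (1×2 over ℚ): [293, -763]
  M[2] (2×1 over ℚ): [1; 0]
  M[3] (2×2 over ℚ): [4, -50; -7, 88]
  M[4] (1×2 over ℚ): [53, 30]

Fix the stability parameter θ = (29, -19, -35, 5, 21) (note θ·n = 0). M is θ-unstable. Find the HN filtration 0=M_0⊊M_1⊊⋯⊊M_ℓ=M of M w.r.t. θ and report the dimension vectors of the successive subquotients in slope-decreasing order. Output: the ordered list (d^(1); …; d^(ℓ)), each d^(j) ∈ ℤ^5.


Interval decomposition of M: I[1,1], I[1,5], I[3,4].
HN type (ℓ=5): μ^(1)=29; μ^(2)=21; μ^(3)=5; μ^(4)=-25/3; μ^(5)=-35

((1, 0, 0, 0, 0); (0, 0, 0, 0, 1); (0, 0, 0, 2, 0); (1, 1, 1, 0, 0); (0, 0, 1, 0, 0))


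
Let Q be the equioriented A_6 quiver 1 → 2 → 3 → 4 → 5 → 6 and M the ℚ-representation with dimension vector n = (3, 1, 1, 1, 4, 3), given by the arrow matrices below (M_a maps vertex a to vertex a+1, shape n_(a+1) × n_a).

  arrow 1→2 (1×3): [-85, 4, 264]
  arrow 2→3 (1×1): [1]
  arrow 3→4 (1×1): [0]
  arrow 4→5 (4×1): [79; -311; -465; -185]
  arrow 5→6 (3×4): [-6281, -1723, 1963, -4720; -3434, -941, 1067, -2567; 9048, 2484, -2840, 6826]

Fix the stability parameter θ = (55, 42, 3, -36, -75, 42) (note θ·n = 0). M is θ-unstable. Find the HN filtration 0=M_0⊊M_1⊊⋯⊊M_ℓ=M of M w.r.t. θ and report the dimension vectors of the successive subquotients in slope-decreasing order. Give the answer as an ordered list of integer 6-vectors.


Barcode: M ≅ I[1,1]^2, I[1,3], I[4,6], I[5,5], I[5,6]^2. HN layers by μ_θ (5 steps, strictly decreasing):
  μ^(1)=55; μ^(2)=42; μ^(3)=100/3; μ^(4)=-111/2; μ^(5)=-75

((2, 0, 0, 0, 0, 0); (0, 0, 0, 0, 0, 3); (1, 1, 1, 0, 0, 0); (0, 0, 0, 1, 1, 0); (0, 0, 0, 0, 3, 0))


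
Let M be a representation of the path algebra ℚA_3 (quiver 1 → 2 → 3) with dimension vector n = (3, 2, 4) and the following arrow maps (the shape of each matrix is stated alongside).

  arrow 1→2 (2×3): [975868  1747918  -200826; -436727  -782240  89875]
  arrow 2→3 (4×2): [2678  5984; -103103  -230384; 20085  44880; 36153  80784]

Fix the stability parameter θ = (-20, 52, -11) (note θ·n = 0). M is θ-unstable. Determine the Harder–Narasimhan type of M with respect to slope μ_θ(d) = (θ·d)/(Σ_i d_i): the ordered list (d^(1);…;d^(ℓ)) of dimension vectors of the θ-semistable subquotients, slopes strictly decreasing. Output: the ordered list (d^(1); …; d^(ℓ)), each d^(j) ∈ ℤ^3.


Via rank(M_{q-1}∘⋯∘M_p): M ≅ I[1,1], I[1,2], I[1,3], I[3,3]^3.
μ_θ-semistable layers: μ^(1)=52; μ^(2)=41/2; μ^(3)=-11; μ^(4)=-20

((0, 1, 0); (0, 1, 1); (0, 0, 3); (3, 0, 0))


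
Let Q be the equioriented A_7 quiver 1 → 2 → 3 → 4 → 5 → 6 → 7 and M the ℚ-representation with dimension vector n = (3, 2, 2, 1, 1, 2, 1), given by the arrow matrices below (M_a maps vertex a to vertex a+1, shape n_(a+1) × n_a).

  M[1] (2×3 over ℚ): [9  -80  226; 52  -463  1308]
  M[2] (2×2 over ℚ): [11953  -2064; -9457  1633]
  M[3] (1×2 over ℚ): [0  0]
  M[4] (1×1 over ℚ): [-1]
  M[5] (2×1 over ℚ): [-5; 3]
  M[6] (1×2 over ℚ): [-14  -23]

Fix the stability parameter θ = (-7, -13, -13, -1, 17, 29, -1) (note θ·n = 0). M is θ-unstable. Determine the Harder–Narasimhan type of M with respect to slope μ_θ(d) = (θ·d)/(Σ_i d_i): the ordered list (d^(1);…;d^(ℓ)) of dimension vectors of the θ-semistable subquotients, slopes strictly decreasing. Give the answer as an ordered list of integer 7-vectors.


Barcode: M ≅ I[1,1], I[1,3]^2, I[4,7], I[6,6]. HN layers by μ_θ (5 steps, strictly decreasing):
  μ^(1)=29; μ^(2)=15; μ^(3)=-1; μ^(4)=-7; μ^(5)=-11

((0, 0, 0, 0, 0, 1, 0); (0, 0, 0, 0, 1, 1, 1); (0, 0, 0, 1, 0, 0, 0); (1, 0, 0, 0, 0, 0, 0); (2, 2, 2, 0, 0, 0, 0))


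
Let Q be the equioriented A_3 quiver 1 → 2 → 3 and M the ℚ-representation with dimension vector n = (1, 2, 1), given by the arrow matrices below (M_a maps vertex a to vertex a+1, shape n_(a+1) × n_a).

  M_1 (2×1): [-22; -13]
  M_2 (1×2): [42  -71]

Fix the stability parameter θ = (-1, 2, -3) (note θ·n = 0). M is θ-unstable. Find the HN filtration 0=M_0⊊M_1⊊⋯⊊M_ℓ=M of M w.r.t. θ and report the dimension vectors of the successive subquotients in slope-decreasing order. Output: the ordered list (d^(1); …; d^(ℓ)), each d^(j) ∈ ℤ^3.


Barcode: M ≅ I[1,3], I[2,2]. HN layers by μ_θ (3 steps, strictly decreasing):
  μ^(1)=2; μ^(2)=-1/2; μ^(3)=-1

((0, 1, 0); (0, 1, 1); (1, 0, 0))


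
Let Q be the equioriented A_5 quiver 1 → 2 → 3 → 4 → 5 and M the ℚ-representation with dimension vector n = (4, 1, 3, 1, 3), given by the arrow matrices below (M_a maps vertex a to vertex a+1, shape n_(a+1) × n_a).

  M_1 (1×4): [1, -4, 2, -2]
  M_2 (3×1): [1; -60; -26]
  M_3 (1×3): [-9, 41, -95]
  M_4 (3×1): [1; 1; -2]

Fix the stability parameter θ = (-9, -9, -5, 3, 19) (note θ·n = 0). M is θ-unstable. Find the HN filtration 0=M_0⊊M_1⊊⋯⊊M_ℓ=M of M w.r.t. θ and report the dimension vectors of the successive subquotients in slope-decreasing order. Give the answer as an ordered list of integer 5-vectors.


Via rank(M_{q-1}∘⋯∘M_p): M ≅ I[1,1]^3, I[1,5], I[3,3]^2, I[5,5]^2.
μ_θ-semistable layers: μ^(1)=19; μ^(2)=3; μ^(3)=-5; μ^(4)=-9

((0, 0, 0, 0, 3); (0, 0, 0, 1, 0); (0, 0, 3, 0, 0); (4, 1, 0, 0, 0))


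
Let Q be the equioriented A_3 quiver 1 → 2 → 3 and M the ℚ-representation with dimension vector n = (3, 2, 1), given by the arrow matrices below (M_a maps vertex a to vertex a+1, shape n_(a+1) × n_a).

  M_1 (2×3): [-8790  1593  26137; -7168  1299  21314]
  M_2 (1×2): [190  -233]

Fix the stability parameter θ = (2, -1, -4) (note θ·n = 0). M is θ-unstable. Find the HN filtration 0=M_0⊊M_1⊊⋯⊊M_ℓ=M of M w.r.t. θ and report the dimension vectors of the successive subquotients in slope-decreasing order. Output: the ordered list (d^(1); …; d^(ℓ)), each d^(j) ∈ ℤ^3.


Barcode: M ≅ I[1,1], I[1,2], I[1,3]. HN layers by μ_θ (3 steps, strictly decreasing):
  μ^(1)=2; μ^(2)=1/2; μ^(3)=-1

((1, 0, 0); (1, 1, 0); (1, 1, 1))


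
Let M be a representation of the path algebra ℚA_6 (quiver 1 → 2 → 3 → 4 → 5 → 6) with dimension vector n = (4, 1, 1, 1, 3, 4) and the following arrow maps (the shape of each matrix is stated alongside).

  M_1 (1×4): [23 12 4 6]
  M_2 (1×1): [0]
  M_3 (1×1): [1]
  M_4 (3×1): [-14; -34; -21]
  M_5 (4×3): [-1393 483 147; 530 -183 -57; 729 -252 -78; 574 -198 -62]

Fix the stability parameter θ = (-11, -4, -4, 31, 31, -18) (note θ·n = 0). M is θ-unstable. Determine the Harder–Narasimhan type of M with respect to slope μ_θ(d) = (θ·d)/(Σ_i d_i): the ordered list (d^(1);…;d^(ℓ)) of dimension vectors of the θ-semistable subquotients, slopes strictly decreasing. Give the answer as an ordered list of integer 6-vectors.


Barcode: M ≅ I[1,1]^3, I[1,2], I[3,6], I[5,5], I[5,6], I[6,6]^2. HN layers by μ_θ (6 steps, strictly decreasing):
  μ^(1)=31; μ^(2)=44/3; μ^(3)=13/2; μ^(4)=-4; μ^(5)=-11; μ^(6)=-18

((0, 0, 0, 0, 1, 0); (0, 0, 0, 1, 1, 1); (0, 0, 0, 0, 1, 1); (0, 1, 1, 0, 0, 0); (4, 0, 0, 0, 0, 0); (0, 0, 0, 0, 0, 2))


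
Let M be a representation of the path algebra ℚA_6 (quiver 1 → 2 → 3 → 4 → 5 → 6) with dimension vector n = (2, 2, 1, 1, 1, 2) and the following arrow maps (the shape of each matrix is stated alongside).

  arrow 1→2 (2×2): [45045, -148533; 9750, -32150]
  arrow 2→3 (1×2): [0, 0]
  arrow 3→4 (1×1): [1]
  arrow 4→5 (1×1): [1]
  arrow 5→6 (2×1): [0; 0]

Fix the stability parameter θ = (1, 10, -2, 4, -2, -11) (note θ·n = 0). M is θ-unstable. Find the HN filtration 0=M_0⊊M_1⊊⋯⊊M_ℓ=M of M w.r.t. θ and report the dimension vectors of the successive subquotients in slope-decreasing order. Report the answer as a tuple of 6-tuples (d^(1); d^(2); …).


Via rank(M_{q-1}∘⋯∘M_p): M ≅ I[1,1], I[1,2], I[2,2], I[3,5], I[6,6]^2.
μ_θ-semistable layers: μ^(1)=10; μ^(2)=1; μ^(3)=-2; μ^(4)=-11

((0, 2, 0, 0, 0, 0); (2, 0, 0, 1, 1, 0); (0, 0, 1, 0, 0, 0); (0, 0, 0, 0, 0, 2))


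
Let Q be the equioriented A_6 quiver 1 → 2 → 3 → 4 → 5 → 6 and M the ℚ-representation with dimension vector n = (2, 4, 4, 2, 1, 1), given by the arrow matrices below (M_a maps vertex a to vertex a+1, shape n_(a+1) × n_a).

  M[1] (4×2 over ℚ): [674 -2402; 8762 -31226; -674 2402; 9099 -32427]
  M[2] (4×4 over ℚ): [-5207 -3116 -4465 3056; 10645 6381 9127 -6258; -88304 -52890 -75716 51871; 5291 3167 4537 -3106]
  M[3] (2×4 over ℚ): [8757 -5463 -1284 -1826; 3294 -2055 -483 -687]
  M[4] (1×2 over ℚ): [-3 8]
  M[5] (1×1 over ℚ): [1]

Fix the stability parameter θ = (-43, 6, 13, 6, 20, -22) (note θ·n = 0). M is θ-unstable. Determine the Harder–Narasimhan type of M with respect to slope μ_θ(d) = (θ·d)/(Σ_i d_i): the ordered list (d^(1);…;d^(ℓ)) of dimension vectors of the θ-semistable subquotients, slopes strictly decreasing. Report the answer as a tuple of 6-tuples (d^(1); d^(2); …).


Via rank(M_{q-1}∘⋯∘M_p): M ≅ I[1,1], I[1,4], I[2,2], I[2,3], I[2,6], I[3,3].
μ_θ-semistable layers: μ^(1)=13; μ^(2)=19/2; μ^(3)=6; μ^(4)=23/5; μ^(5)=-43

((0, 0, 2, 0, 0, 0); (0, 0, 1, 1, 0, 0); (0, 3, 0, 0, 0, 0); (0, 1, 1, 1, 1, 1); (2, 0, 0, 0, 0, 0))


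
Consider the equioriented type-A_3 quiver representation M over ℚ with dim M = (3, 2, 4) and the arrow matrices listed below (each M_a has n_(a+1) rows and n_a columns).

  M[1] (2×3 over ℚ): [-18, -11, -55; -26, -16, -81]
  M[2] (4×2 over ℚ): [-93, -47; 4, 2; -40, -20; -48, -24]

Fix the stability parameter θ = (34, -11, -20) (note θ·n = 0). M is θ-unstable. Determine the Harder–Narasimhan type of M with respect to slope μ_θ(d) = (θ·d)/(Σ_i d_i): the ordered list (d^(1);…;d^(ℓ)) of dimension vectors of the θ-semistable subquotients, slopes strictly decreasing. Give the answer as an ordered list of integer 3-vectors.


Interval decomposition of M: I[1,1], I[1,3]^2, I[3,3]^2.
HN type (ℓ=3): μ^(1)=34; μ^(2)=1; μ^(3)=-20

((1, 0, 0); (2, 2, 2); (0, 0, 2))


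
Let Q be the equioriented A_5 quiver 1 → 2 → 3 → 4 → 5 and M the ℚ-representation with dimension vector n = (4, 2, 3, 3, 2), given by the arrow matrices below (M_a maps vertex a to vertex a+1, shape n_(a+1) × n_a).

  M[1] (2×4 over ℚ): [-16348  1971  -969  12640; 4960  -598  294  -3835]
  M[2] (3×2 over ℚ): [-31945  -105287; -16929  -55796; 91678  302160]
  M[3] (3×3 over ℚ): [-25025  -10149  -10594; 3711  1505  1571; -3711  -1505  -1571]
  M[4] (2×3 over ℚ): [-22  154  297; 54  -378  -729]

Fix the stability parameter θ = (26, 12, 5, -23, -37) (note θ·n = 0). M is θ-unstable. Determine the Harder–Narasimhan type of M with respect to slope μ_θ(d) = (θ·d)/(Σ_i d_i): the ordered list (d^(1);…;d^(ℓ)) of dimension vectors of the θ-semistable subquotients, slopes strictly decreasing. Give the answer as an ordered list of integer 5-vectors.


Interval decomposition of M: I[1,1]^2, I[1,3], I[1,5], I[3,4], I[4,4], I[5,5].
HN type (ℓ=6): μ^(1)=26; μ^(2)=43/3; μ^(3)=-17/5; μ^(4)=-9; μ^(5)=-23; μ^(6)=-37

((2, 0, 0, 0, 0); (1, 1, 1, 0, 0); (1, 1, 1, 1, 1); (0, 0, 1, 1, 0); (0, 0, 0, 1, 0); (0, 0, 0, 0, 1))


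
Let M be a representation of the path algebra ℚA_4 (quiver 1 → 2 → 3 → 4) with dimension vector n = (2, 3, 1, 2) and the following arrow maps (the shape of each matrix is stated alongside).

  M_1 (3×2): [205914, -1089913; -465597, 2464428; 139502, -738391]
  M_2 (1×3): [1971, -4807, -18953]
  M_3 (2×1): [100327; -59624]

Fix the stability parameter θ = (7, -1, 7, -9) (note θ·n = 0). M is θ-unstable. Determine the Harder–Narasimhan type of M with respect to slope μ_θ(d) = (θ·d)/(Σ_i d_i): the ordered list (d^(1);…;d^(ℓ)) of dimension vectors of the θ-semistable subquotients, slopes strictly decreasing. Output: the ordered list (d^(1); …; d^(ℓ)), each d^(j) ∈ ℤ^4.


Interval decomposition of M: I[1,2], I[1,4], I[2,2], I[4,4].
HN type (ℓ=4): μ^(1)=3; μ^(2)=1; μ^(3)=-1; μ^(4)=-9

((1, 1, 0, 0); (1, 1, 1, 1); (0, 1, 0, 0); (0, 0, 0, 1))


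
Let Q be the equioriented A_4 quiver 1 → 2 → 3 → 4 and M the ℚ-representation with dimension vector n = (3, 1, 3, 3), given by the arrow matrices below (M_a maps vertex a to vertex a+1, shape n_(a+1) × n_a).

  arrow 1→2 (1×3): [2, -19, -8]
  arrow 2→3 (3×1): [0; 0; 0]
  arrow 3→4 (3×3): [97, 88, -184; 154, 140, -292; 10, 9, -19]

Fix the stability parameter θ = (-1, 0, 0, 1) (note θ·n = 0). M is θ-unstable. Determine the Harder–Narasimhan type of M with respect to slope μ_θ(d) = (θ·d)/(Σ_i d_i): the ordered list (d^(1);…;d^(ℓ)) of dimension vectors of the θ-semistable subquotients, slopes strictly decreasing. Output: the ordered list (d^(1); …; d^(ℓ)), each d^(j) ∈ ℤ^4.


Via rank(M_{q-1}∘⋯∘M_p): M ≅ I[1,1]^2, I[1,2], I[3,3], I[3,4]^2, I[4,4].
μ_θ-semistable layers: μ^(1)=1; μ^(2)=0; μ^(3)=-1

((0, 0, 0, 3); (0, 1, 3, 0); (3, 0, 0, 0))


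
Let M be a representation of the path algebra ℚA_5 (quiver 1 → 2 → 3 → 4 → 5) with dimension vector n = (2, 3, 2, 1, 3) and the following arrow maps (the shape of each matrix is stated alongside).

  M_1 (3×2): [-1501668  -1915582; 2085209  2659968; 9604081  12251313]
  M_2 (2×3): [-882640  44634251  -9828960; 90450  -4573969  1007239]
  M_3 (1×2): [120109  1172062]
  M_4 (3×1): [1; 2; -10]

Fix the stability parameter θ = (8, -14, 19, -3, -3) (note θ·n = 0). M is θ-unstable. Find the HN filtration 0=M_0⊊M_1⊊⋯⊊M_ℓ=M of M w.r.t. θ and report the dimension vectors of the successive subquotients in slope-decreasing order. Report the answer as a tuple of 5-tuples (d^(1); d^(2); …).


Interval decomposition of M: I[1,3], I[1,5], I[2,2], I[5,5]^2.
HN type (ℓ=4): μ^(1)=19; μ^(2)=13/3; μ^(3)=-3; μ^(4)=-14

((0, 0, 1, 0, 0); (0, 0, 1, 1, 1); (2, 2, 0, 0, 2); (0, 1, 0, 0, 0))


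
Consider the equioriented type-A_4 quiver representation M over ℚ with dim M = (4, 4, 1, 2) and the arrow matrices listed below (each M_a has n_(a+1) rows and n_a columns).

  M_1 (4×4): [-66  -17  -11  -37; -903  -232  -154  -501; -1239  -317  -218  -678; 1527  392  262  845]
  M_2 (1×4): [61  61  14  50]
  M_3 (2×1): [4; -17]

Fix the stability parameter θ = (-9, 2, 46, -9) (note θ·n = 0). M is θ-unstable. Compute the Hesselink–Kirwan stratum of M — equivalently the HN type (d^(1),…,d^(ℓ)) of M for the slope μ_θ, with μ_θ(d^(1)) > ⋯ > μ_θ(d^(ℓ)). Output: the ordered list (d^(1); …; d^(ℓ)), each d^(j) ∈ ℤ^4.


Via rank(M_{q-1}∘⋯∘M_p): M ≅ I[1,1], I[1,2]^2, I[1,4], I[2,2], I[4,4].
μ_θ-semistable layers: μ^(1)=37/2; μ^(2)=2; μ^(3)=-9

((0, 0, 1, 1); (0, 4, 0, 0); (4, 0, 0, 1))


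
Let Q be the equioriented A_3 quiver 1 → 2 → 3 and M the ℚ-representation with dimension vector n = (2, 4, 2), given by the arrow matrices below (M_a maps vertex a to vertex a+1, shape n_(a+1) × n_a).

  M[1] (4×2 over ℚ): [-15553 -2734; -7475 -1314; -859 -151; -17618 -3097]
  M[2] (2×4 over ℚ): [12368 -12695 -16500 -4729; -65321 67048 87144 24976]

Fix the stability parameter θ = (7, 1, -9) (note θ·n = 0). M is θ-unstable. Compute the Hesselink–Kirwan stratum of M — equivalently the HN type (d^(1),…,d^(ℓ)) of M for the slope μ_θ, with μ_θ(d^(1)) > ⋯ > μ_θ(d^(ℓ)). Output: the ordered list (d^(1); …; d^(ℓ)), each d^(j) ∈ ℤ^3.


Barcode: M ≅ I[1,3]^2, I[2,2]^2. HN layers by μ_θ (2 steps, strictly decreasing):
  μ^(1)=1; μ^(2)=-1/3

((0, 2, 0); (2, 2, 2))


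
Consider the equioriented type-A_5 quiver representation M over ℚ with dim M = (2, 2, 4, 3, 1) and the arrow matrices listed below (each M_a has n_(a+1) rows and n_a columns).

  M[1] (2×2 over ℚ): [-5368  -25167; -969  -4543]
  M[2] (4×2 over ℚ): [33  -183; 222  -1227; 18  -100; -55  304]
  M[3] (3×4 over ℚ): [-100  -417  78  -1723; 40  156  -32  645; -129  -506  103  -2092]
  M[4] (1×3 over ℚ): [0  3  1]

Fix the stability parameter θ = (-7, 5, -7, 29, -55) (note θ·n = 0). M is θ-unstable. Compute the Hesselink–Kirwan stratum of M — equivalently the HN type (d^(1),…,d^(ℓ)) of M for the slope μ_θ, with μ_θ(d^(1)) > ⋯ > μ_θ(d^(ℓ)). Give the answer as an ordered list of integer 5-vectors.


Interval decomposition of M: I[1,4], I[1,5], I[3,3], I[3,4].
HN type (ℓ=3): μ^(1)=29; μ^(2)=-1; μ^(3)=-7

((0, 0, 0, 2, 0); (0, 1, 1, 0, 0); (2, 1, 3, 1, 1))


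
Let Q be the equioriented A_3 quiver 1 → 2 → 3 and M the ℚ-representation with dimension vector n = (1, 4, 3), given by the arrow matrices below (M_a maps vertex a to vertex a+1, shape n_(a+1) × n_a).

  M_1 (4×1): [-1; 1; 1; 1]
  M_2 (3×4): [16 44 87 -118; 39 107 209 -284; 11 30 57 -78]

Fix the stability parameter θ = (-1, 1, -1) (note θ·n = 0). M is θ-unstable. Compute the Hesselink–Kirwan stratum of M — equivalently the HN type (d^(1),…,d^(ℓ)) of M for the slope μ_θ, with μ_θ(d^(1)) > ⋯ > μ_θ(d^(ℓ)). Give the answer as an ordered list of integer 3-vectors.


Barcode: M ≅ I[1,3], I[2,2], I[2,3]^2. HN layers by μ_θ (3 steps, strictly decreasing):
  μ^(1)=1; μ^(2)=0; μ^(3)=-1

((0, 1, 0); (0, 3, 3); (1, 0, 0))


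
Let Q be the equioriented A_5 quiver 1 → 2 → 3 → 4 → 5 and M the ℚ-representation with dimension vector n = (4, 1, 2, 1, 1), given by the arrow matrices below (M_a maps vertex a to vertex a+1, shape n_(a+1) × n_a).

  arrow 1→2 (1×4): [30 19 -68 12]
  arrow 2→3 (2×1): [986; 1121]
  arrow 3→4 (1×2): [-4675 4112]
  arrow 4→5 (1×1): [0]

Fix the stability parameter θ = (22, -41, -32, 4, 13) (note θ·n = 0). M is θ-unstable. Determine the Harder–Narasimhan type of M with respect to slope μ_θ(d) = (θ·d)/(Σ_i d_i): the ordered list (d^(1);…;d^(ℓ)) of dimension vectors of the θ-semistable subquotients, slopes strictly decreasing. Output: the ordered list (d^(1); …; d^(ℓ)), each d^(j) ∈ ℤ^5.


Via rank(M_{q-1}∘⋯∘M_p): M ≅ I[1,1]^3, I[1,4], I[3,3], I[5,5].
μ_θ-semistable layers: μ^(1)=22; μ^(2)=13; μ^(3)=4; μ^(4)=-17; μ^(5)=-32

((3, 0, 0, 0, 0); (0, 0, 0, 0, 1); (0, 0, 0, 1, 0); (1, 1, 1, 0, 0); (0, 0, 1, 0, 0))


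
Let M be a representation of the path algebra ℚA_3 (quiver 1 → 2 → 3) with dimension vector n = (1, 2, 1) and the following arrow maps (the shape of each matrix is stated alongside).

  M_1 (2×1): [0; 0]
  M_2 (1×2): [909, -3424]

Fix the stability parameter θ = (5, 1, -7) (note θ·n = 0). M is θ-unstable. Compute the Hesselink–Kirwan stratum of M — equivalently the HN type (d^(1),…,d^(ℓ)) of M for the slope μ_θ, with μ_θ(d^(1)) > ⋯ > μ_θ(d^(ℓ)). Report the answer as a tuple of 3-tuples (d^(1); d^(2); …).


Via rank(M_{q-1}∘⋯∘M_p): M ≅ I[1,1], I[2,2], I[2,3].
μ_θ-semistable layers: μ^(1)=5; μ^(2)=1; μ^(3)=-3

((1, 0, 0); (0, 1, 0); (0, 1, 1))


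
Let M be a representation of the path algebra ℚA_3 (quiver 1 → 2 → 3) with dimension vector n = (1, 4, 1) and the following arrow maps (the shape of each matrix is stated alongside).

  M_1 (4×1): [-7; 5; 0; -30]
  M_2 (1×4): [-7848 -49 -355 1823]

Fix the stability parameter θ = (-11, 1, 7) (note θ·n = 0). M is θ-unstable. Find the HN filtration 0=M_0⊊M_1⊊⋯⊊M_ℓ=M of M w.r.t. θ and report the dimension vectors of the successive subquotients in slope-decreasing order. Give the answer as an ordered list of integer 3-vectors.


Barcode: M ≅ I[1,3], I[2,2]^3. HN layers by μ_θ (3 steps, strictly decreasing):
  μ^(1)=7; μ^(2)=1; μ^(3)=-11

((0, 0, 1); (0, 4, 0); (1, 0, 0))


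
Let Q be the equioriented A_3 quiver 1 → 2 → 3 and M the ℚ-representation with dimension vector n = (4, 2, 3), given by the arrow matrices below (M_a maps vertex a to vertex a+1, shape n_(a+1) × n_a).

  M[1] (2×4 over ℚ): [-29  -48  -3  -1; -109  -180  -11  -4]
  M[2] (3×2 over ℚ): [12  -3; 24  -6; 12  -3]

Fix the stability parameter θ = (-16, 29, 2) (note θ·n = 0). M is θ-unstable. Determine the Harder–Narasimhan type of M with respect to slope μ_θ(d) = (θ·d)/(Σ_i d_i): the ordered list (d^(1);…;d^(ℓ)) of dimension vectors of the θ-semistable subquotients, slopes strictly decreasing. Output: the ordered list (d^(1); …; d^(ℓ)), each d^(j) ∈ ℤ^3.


Barcode: M ≅ I[1,1]^2, I[1,2], I[1,3], I[3,3]^2. HN layers by μ_θ (4 steps, strictly decreasing):
  μ^(1)=29; μ^(2)=31/2; μ^(3)=2; μ^(4)=-16

((0, 1, 0); (0, 1, 1); (0, 0, 2); (4, 0, 0))


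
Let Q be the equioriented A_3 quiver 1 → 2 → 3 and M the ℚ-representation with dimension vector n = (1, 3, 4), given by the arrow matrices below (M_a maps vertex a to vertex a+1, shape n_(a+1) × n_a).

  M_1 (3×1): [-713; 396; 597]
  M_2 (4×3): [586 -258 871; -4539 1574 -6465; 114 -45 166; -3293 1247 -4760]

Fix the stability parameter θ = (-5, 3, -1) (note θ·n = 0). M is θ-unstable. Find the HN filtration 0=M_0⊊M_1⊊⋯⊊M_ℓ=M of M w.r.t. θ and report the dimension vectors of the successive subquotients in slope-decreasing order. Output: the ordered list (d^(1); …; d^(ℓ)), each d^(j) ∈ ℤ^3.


Barcode: M ≅ I[1,3], I[2,3]^2, I[3,3]. HN layers by μ_θ (3 steps, strictly decreasing):
  μ^(1)=1; μ^(2)=-1; μ^(3)=-5

((0, 3, 3); (0, 0, 1); (1, 0, 0))


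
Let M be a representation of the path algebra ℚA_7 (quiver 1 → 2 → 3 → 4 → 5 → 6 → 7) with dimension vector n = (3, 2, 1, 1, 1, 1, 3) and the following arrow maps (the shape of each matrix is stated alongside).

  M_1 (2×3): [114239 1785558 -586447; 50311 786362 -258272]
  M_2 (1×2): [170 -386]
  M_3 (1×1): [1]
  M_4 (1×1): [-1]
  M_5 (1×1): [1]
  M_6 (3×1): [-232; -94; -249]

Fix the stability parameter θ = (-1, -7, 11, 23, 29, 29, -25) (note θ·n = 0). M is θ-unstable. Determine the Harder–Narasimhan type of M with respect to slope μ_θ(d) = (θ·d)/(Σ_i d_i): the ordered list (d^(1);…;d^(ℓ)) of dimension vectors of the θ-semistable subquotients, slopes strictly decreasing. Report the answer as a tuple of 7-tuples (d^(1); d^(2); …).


Barcode: M ≅ I[1,1], I[1,2], I[1,7], I[7,7]^2. HN layers by μ_θ (5 steps, strictly decreasing):
  μ^(1)=14; μ^(2)=11; μ^(3)=-1; μ^(4)=-4; μ^(5)=-25

((0, 0, 0, 1, 1, 1, 1); (0, 0, 1, 0, 0, 0, 0); (1, 0, 0, 0, 0, 0, 0); (2, 2, 0, 0, 0, 0, 0); (0, 0, 0, 0, 0, 0, 2))


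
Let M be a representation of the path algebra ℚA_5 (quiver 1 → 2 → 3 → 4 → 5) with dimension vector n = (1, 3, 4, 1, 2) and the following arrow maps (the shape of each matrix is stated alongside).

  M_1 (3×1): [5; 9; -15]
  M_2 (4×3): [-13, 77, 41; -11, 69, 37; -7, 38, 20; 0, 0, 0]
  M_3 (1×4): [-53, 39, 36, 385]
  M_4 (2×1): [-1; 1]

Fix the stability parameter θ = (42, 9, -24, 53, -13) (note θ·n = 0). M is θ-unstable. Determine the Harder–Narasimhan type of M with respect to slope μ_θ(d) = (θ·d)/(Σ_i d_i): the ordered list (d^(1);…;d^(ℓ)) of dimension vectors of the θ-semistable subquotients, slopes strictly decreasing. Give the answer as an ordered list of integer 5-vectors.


Via rank(M_{q-1}∘⋯∘M_p): M ≅ I[1,5], I[2,2], I[2,3], I[3,3]^2, I[5,5].
μ_θ-semistable layers: μ^(1)=20; μ^(2)=9; μ^(3)=-15/2; μ^(4)=-13; μ^(5)=-24

((0, 0, 0, 1, 1); (1, 2, 1, 0, 0); (0, 1, 1, 0, 0); (0, 0, 0, 0, 1); (0, 0, 2, 0, 0))
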